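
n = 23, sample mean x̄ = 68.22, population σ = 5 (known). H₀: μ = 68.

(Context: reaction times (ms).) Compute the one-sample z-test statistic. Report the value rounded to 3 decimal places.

test statistic = 0.211

SE = σ/√n = 5/√23 = 1.0426
z = (x̄−μ₀)/SE = (68.22−68)/1.0426 = 0.2110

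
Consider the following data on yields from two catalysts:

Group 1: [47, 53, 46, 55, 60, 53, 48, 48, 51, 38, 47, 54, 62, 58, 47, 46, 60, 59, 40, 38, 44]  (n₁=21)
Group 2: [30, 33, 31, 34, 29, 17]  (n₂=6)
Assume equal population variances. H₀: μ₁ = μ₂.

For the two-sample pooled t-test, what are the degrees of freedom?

degrees of freedom = 25

df = n₁ + n₂ − 2 = 21 + 6 − 2 = 25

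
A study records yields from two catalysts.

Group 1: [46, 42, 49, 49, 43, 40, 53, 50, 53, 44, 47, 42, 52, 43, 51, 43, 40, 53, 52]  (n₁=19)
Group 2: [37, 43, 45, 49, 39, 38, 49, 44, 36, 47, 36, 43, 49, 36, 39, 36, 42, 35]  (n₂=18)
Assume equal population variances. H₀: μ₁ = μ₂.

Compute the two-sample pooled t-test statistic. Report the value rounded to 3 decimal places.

test statistic = 3.547

x̄₁=46.947, s₁=4.696, n₁=19
x̄₂=41.278, s₂=5.027, n₂=18
s_p² = [18·4.696² + 17·5.027²]/35 = 23.6160
SE = √(s_p²·(1/19+1/18)) = 1.5984
t = (46.947−41.278)/1.5984 = 3.5470
df = 35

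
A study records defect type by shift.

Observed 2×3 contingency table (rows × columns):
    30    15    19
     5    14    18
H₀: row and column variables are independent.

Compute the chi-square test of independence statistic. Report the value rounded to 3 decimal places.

Row totals [64, 37], col totals [35, 29, 37], n=101
χ² = (30−22.18)²/22.18 + (15−18.38)²/18.38 + (19−23.45)²/23.45 + (5−12.82)²/12.82 + (14−10.62)²/10.62 + (18−13.55)²/13.55 = 11.5244
df = 2

test statistic = 11.524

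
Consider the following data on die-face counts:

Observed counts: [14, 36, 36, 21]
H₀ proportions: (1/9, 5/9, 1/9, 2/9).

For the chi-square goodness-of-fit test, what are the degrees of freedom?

degrees of freedom = 3

df = k − 1 = 4 − 1 = 3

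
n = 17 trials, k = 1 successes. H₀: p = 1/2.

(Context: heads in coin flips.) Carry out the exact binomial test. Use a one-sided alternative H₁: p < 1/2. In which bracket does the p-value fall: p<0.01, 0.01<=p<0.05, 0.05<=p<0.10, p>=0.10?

p-value bracket: p<0.01

Exact binomial: n=17, k=1, p₀=1/2=0.5000
P(X≤1) from Σ C(n,i)·p₀^i·(1−p₀)^(n−i)
p-value (one-sided, H₁ less) = 0.00014
→ bracket: p<0.01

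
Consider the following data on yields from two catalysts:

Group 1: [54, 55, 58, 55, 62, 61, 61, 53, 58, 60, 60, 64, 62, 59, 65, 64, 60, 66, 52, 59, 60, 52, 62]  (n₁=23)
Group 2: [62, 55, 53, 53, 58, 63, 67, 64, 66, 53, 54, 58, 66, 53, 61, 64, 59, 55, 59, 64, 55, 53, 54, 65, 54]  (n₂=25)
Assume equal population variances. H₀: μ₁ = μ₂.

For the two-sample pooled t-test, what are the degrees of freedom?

df = n₁ + n₂ − 2 = 23 + 25 − 2 = 46

degrees of freedom = 46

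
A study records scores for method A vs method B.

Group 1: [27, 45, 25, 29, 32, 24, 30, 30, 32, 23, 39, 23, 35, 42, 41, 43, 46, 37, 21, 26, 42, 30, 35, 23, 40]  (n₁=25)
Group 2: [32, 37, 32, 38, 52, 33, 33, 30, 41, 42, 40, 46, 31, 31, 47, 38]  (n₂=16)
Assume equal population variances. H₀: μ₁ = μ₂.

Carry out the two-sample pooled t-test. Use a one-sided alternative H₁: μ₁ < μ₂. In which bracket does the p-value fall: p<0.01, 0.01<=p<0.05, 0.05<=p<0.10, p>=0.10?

p-value bracket: 0.01<=p<0.05

x̄₁=32.800, s₁=7.816, n₁=25
x̄₂=37.688, s₂=6.600, n₂=16
s_p² = [24·7.816² + 15·6.600²]/39 = 54.3446
SE = √(s_p²·(1/25+1/16)) = 2.3602
t = (32.800−37.688)/2.3602 = -2.0708
df = 39
p-value (one-sided, H₁ less) = 0.02252
→ bracket: 0.01<=p<0.05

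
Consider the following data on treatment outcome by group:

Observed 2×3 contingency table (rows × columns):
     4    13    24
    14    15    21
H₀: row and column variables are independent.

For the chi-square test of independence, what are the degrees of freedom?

df = (r−1)(c−1) = (2−1)·(3−1) = 2

degrees of freedom = 2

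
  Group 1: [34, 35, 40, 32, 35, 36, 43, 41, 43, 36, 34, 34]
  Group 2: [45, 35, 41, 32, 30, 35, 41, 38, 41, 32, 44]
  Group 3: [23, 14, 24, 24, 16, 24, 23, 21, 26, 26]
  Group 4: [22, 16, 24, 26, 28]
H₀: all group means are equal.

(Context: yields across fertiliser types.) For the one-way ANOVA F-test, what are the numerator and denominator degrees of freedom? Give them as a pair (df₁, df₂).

degrees of freedom = [3, 34]

k = 4 groups, N = 38 total
df = (k−1, N−k) = (4−1, 38−4) = (3, 34)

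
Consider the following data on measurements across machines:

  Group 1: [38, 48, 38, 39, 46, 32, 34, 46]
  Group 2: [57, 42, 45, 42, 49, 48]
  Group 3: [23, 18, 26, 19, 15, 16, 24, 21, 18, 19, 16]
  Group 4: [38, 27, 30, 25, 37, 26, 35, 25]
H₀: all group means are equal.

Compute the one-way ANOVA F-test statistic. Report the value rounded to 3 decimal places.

test statistic = 47.331

Group means [40.12, 47.17, 19.55, 30.38], grand mean 32.182
SSB = Σnᵢ(x̄ᵢ−x̄)² = 3634.598; SSW = ΣΣ(x−x̄ᵢ)² = 742.311
MSB = 3634.598/3 = 1211.5328; MSW = 742.311/29 = 25.5969
F = MSB/MSW = 47.3312
df = (3, 29)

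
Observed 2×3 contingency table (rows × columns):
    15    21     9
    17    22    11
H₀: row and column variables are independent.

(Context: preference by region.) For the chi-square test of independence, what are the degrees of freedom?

degrees of freedom = 2

df = (r−1)(c−1) = (2−1)·(3−1) = 2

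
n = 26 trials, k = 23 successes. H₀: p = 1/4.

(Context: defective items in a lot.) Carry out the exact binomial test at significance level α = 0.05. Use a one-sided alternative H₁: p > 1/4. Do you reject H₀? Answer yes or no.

reject H₀: yes

Exact binomial: n=26, k=23, p₀=1/4=0.2500
P(X≥23) from Σ C(n,i)·p₀^i·(1−p₀)^(n−i)
p-value (one-sided, H₁ greater) = 0.00000
At α=0.05: p < α → reject H₀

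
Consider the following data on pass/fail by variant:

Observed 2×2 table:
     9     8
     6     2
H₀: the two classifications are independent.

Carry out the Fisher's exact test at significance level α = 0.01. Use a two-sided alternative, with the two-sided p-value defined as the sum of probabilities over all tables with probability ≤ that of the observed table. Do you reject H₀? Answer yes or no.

Margins: r₁=17, r₂=8, c₁=15, c₂=10, n=25
p_obs = C(17,9)·C(8,6)/C(25,15); sum pmf over tables with pmf ≤ p_obs
p-value (two-sided) = 0.40179
At α=0.01: p ≥ α → fail to reject H₀

reject H₀: no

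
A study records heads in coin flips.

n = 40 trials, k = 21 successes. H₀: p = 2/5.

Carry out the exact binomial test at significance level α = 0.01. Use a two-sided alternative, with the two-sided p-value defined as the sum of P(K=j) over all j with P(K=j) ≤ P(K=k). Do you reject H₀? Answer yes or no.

reject H₀: no

Exact binomial: n=40, k=21, p₀=2/5=0.4000
P(X=j) = C(n,j)·p₀^j·(1−p₀)^(n−j); p = Σ P(X=j) over j with P(X=j) ≤ P(X=21)
p-value (two-sided) = 0.10957
At α=0.01: p ≥ α → fail to reject H₀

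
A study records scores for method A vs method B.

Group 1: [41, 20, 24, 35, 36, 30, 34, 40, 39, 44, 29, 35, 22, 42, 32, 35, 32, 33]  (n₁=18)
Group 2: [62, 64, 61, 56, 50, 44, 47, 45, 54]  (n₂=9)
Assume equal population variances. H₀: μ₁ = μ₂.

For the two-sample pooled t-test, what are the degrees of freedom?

degrees of freedom = 25

df = n₁ + n₂ − 2 = 18 + 9 − 2 = 25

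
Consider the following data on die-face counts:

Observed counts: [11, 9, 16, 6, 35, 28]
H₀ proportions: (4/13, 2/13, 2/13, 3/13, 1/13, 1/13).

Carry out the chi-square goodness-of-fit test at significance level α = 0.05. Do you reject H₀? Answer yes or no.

reject H₀: yes

n = 105; E_i = n·p_i = [32.31, 16.15, 16.15, 24.23, 8.08, 8.08]
χ² = (11−32.31)²/32.31 + (9−16.15)²/16.15 + (16−16.15)²/16.15 + (6−24.23)²/24.23 + (35−8.08)²/8.08 + (28−8.08)²/8.08 = 169.8262
df = 5
p-value (upper-tail) = 0.00000
At α=0.05: p < α → reject H₀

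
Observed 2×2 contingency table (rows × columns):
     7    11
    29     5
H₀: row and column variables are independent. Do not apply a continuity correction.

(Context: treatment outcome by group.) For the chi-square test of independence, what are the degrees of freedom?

degrees of freedom = 1

df = (r−1)(c−1) = (2−1)·(2−1) = 1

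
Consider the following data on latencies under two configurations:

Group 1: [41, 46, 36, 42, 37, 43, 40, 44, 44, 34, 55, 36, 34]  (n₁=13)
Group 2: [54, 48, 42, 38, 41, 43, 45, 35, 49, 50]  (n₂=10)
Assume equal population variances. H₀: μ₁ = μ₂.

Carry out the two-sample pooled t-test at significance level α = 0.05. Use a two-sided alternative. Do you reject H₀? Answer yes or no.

reject H₀: no

x̄₁=40.923, s₁=5.838, n₁=13
x̄₂=44.500, s₂=5.836, n₂=10
s_p² = [12·5.838² + 9·5.836²]/21 = 34.0678
SE = √(s_p²·(1/13+1/10)) = 2.4551
t = (40.923−44.500)/2.4551 = -1.4570
df = 21
p-value (two-sided) = 0.15992
At α=0.05: p ≥ α → fail to reject H₀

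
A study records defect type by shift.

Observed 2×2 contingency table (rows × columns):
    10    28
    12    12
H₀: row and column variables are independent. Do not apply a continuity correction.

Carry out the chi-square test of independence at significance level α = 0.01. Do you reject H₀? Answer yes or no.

reject H₀: no

Row totals [38, 24], col totals [22, 40], n=62
χ² = (10−13.48)²/13.48 + (28−24.52)²/24.52 + (12−8.52)²/8.52 + (12−15.48)²/15.48 = 3.6043
df = 1
p-value (upper-tail) = 0.05763
At α=0.01: p ≥ α → fail to reject H₀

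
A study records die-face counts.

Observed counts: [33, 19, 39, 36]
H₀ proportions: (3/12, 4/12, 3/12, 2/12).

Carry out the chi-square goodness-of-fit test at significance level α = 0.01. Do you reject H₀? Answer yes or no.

n = 127; E_i = n·p_i = [31.75, 42.33, 31.75, 21.17]
χ² = (33−31.75)²/31.75 + (19−42.33)²/42.33 + (39−31.75)²/31.75 + (36−21.17)²/21.17 = 24.9606
df = 3
p-value (upper-tail) = 0.00002
At α=0.01: p < α → reject H₀

reject H₀: yes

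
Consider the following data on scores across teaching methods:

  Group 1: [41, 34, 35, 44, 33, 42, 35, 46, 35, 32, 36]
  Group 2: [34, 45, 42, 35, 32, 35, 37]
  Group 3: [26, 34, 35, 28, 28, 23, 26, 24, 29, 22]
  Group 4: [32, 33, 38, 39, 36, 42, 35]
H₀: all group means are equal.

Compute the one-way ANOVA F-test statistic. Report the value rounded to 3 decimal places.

test statistic = 11.404

Group means [37.55, 37.14, 27.50, 36.43], grand mean 34.371
SSB = Σnᵢ(x̄ᵢ−x̄)² = 666.373; SSW = ΣΣ(x−x̄ᵢ)² = 603.799
MSB = 666.373/3 = 222.1242; MSW = 603.799/31 = 19.4774
F = MSB/MSW = 11.4042
df = (3, 31)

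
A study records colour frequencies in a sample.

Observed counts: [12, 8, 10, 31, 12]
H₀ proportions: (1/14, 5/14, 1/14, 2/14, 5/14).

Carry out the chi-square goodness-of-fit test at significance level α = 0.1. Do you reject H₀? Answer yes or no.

n = 73; E_i = n·p_i = [5.21, 26.07, 5.21, 10.43, 26.07]
χ² = (12−5.21)²/5.21 + (8−26.07)²/26.07 + (10−5.21)²/5.21 + (31−10.43)²/10.43 + (12−26.07)²/26.07 = 73.9233
df = 4
p-value (upper-tail) = 0.00000
At α=0.1: p < α → reject H₀

reject H₀: yes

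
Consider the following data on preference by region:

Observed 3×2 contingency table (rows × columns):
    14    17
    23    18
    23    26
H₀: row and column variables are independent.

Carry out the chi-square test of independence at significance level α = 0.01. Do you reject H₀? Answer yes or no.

reject H₀: no

Row totals [31, 41, 49], col totals [60, 61], n=121
χ² = (14−15.37)²/15.37 + (17−15.63)²/15.63 + (23−20.33)²/20.33 + (18−20.67)²/20.67 + (23−24.30)²/24.30 + (26−24.70)²/24.70 = 1.0756
df = 2
p-value (upper-tail) = 0.58404
At α=0.01: p ≥ α → fail to reject H₀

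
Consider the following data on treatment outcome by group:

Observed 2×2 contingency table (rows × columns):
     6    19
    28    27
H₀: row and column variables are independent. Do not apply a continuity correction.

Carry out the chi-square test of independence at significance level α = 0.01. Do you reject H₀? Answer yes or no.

reject H₀: no

Row totals [25, 55], col totals [34, 46], n=80
χ² = (6−10.62)²/10.62 + (19−14.38)²/14.38 + (28−23.38)²/23.38 + (27−31.62)²/31.62 = 5.0928
df = 1
p-value (upper-tail) = 0.02403
At α=0.01: p ≥ α → fail to reject H₀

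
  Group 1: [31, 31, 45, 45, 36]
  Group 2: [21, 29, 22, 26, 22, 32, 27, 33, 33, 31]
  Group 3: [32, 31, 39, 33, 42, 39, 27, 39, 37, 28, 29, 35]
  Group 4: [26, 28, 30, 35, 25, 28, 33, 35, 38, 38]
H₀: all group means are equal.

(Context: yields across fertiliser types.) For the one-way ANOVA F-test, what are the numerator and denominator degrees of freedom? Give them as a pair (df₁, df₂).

k = 4 groups, N = 37 total
df = (k−1, N−k) = (4−1, 37−4) = (3, 33)

degrees of freedom = [3, 33]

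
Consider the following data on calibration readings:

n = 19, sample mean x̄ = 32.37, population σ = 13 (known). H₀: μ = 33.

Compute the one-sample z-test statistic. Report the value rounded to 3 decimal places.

SE = σ/√n = 13/√19 = 2.9824
z = (x̄−μ₀)/SE = (32.37−33)/2.9824 = -0.2112

test statistic = -0.211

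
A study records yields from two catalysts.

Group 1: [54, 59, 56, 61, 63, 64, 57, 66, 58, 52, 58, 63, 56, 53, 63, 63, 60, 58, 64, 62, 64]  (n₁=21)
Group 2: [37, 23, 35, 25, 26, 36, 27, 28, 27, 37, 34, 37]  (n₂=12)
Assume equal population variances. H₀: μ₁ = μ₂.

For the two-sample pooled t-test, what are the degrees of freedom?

degrees of freedom = 31

df = n₁ + n₂ − 2 = 21 + 12 − 2 = 31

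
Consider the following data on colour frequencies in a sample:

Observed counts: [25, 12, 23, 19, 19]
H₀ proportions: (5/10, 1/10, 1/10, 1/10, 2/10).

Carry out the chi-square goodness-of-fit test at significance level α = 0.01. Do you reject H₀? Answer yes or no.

reject H₀: yes

n = 98; E_i = n·p_i = [49.00, 9.80, 9.80, 9.80, 19.60]
χ² = (25−49.00)²/49.00 + (12−9.80)²/9.80 + (23−9.80)²/9.80 + (19−9.80)²/9.80 + (19−19.60)²/19.60 = 38.6837
df = 4
p-value (upper-tail) = 0.00000
At α=0.01: p < α → reject H₀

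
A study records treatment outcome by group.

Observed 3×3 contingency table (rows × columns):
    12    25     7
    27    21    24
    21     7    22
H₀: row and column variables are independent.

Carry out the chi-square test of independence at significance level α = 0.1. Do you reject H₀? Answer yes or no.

Row totals [44, 72, 50], col totals [60, 53, 53], n=166
χ² = (12−15.90)²/15.90 + (25−14.05)²/14.05 + (7−14.05)²/14.05 + (27−26.02)²/26.02 + (21−22.99)²/22.99 + (24−22.99)²/22.99 + (21−18.07)²/18.07 + (7−15.96)²/15.96 + (22−15.96)²/15.96 = 21.0752
df = 4
p-value (upper-tail) = 0.00031
At α=0.1: p < α → reject H₀

reject H₀: yes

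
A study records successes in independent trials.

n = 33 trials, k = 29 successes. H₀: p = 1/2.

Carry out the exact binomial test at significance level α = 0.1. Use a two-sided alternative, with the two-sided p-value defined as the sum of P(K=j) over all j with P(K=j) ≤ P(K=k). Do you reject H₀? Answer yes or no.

Exact binomial: n=33, k=29, p₀=1/2=0.5000
P(X=j) = C(n,j)·p₀^j·(1−p₀)^(n−j); p = Σ P(X=j) over j with P(X=j) ≤ P(X=29)
p-value (two-sided) = 0.00001
At α=0.1: p < α → reject H₀

reject H₀: yes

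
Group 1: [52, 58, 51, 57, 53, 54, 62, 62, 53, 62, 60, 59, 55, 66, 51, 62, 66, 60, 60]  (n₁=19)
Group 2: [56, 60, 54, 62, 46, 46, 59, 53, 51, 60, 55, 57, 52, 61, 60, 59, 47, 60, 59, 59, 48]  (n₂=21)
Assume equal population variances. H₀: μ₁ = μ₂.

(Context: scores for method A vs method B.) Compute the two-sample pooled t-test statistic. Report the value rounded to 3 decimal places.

test statistic = 1.640

x̄₁=58.053, s₁=4.801, n₁=19
x̄₂=55.429, s₂=5.269, n₂=21
s_p² = [18·4.801² + 20·5.269²]/38 = 25.5287
SE = √(s_p²·(1/19+1/21)) = 1.5998
t = (58.053−55.429)/1.5998 = 1.6403
df = 38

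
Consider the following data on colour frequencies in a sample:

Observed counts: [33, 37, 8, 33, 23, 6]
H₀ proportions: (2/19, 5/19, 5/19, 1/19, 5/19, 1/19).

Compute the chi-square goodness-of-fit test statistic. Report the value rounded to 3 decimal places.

n = 140; E_i = n·p_i = [14.74, 36.84, 36.84, 7.37, 36.84, 7.37]
χ² = (33−14.74)²/14.74 + (37−36.84)²/36.84 + (8−36.84)²/36.84 + (33−7.37)²/7.37 + (23−36.84)²/36.84 + (6−7.37)²/7.37 = 139.8293
df = 5

test statistic = 139.829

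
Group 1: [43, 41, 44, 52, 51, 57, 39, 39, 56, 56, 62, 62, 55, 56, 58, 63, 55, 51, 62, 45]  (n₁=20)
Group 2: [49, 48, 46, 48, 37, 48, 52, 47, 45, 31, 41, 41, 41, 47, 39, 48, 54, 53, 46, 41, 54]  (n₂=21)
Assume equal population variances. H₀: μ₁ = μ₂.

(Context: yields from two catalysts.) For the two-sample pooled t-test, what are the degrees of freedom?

degrees of freedom = 39

df = n₁ + n₂ − 2 = 20 + 21 − 2 = 39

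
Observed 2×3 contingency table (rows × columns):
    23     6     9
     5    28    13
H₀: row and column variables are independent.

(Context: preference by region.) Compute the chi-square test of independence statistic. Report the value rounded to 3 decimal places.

Row totals [38, 46], col totals [28, 34, 22], n=84
χ² = (23−12.67)²/12.67 + (6−15.38)²/15.38 + (9−9.95)²/9.95 + (5−15.33)²/15.33 + (28−18.62)²/18.62 + (13−12.05)²/12.05 = 26.0080
df = 2

test statistic = 26.008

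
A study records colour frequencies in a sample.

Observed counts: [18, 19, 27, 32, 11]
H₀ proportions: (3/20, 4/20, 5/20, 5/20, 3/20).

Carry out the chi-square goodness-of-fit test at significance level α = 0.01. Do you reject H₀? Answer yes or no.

reject H₀: no

n = 107; E_i = n·p_i = [16.05, 21.40, 26.75, 26.75, 16.05]
χ² = (18−16.05)²/16.05 + (19−21.40)²/21.40 + (27−26.75)²/26.75 + (32−26.75)²/26.75 + (11−16.05)²/16.05 = 3.1277
df = 4
p-value (upper-tail) = 0.53668
At α=0.01: p ≥ α → fail to reject H₀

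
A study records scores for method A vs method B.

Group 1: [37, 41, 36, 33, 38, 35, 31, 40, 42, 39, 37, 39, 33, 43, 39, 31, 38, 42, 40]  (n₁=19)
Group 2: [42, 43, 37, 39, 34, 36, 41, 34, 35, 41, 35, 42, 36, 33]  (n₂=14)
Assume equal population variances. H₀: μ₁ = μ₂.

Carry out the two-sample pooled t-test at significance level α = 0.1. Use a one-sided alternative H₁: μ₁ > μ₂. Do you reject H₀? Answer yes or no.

x̄₁=37.579, s₁=3.626, n₁=19
x̄₂=37.714, s₂=3.496, n₂=14
s_p² = [18·3.626² + 13·3.496²]/31 = 12.7577
SE = √(s_p²·(1/19+1/14)) = 1.2581
t = (37.579−37.714)/1.2581 = -0.1076
df = 31
p-value (one-sided, H₁ greater) = 0.54249
At α=0.1: p ≥ α → fail to reject H₀

reject H₀: no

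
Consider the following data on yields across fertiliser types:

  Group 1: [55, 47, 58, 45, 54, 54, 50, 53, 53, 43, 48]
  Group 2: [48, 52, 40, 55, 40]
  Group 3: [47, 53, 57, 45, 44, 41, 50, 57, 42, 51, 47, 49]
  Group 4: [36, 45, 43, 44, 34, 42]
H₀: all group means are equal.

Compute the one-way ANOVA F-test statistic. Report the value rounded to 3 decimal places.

Group means [50.91, 47.00, 48.58, 40.67], grand mean 47.706
SSB = Σnᵢ(x̄ᵢ−x̄)² = 421.900; SSW = ΣΣ(x−x̄ᵢ)² = 817.159
MSB = 421.900/3 = 140.6332; MSW = 817.159/30 = 27.2386
F = MSB/MSW = 5.1630
df = (3, 30)

test statistic = 5.163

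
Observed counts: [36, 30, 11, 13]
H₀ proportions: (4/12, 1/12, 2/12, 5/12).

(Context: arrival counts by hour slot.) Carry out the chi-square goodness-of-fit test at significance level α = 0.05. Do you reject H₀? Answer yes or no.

reject H₀: yes

n = 90; E_i = n·p_i = [30.00, 7.50, 15.00, 37.50]
χ² = (36−30.00)²/30.00 + (30−7.50)²/7.50 + (11−15.00)²/15.00 + (13−37.50)²/37.50 = 85.7733
df = 3
p-value (upper-tail) = 0.00000
At α=0.05: p < α → reject H₀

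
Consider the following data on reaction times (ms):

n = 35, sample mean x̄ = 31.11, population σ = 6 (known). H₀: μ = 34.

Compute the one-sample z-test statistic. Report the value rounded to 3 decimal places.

SE = σ/√n = 6/√35 = 1.0142
z = (x̄−μ₀)/SE = (31.11−34)/1.0142 = -2.8496

test statistic = -2.850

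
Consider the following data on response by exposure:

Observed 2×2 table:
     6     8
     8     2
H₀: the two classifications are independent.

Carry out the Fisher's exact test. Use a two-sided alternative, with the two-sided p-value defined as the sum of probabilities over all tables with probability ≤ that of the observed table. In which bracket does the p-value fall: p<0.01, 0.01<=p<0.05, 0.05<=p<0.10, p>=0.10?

Margins: r₁=14, r₂=10, c₁=14, c₂=10, n=24
p_obs = C(14,6)·C(10,8)/C(24,14); sum pmf over tables with pmf ≤ p_obs
p-value (two-sided) = 0.10405
→ bracket: p>=0.10

p-value bracket: p>=0.10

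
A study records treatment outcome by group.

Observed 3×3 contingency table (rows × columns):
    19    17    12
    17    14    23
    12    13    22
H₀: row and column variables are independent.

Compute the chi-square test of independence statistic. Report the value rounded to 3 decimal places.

test statistic = 5.695

Row totals [48, 54, 47], col totals [48, 44, 57], n=149
χ² = (19−15.46)²/15.46 + (17−14.17)²/14.17 + (12−18.36)²/18.36 + (17−17.40)²/17.40 + (14−15.95)²/15.95 + (23−20.66)²/20.66 + (12−15.14)²/15.14 + (13−13.88)²/13.88 + (22−17.98)²/17.98 = 5.6950
df = 4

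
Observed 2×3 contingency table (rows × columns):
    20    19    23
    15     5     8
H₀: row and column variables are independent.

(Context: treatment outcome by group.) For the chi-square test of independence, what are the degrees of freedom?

degrees of freedom = 2

df = (r−1)(c−1) = (2−1)·(3−1) = 2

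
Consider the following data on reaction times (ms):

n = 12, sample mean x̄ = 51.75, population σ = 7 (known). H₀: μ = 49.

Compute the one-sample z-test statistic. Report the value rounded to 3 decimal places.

SE = σ/√n = 7/√12 = 2.0207
z = (x̄−μ₀)/SE = (51.75−49)/2.0207 = 1.3609

test statistic = 1.361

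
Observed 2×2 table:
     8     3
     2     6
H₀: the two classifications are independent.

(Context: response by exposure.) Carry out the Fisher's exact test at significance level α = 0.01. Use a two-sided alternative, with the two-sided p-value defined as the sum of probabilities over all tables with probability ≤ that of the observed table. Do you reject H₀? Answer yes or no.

Margins: r₁=11, r₂=8, c₁=10, c₂=9, n=19
p_obs = C(11,8)·C(8,2)/C(19,10); sum pmf over tables with pmf ≤ p_obs
p-value (two-sided) = 0.06978
At α=0.01: p ≥ α → fail to reject H₀

reject H₀: no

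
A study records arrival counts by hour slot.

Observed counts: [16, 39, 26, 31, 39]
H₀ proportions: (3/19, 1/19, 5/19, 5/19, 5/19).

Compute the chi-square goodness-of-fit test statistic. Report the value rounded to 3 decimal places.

test statistic = 130.594

n = 151; E_i = n·p_i = [23.84, 7.95, 39.74, 39.74, 39.74]
χ² = (16−23.84)²/23.84 + (39−7.95)²/7.95 + (26−39.74)²/39.74 + (31−39.74)²/39.74 + (39−39.74)²/39.74 = 130.5943
df = 4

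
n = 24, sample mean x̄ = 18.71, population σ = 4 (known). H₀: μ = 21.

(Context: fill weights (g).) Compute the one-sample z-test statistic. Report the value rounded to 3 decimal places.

SE = σ/√n = 4/√24 = 0.8165
z = (x̄−μ₀)/SE = (18.71−21)/0.8165 = -2.8047

test statistic = -2.805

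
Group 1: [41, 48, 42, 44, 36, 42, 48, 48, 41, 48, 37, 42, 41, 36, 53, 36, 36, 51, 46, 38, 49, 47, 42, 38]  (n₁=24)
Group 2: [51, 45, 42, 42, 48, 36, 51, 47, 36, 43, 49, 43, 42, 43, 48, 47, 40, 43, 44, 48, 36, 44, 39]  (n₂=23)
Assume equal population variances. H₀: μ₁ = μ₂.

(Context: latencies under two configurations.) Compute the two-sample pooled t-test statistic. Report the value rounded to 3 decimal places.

test statistic = -0.611

x̄₁=42.917, s₁=5.208, n₁=24
x̄₂=43.783, s₂=4.462, n₂=23
s_p² = [23·5.208² + 22·4.462²]/45 = 23.5944
SE = √(s_p²·(1/24+1/23)) = 1.4174
t = (42.917−43.783)/1.4174 = -0.6109
df = 45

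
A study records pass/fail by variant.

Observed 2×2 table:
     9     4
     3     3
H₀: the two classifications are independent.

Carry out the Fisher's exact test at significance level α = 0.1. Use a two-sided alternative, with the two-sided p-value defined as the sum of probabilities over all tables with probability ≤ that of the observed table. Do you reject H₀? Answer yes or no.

Margins: r₁=13, r₂=6, c₁=12, c₂=7, n=19
p_obs = C(13,9)·C(6,3)/C(19,12); sum pmf over tables with pmf ≤ p_obs
p-value (two-sided) = 0.61687
At α=0.1: p ≥ α → fail to reject H₀

reject H₀: no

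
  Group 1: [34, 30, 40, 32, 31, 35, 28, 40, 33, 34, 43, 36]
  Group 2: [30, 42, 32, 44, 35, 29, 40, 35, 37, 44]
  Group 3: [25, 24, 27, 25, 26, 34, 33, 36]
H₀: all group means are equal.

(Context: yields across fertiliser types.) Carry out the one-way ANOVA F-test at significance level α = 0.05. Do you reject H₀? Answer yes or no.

reject H₀: yes

Group means [34.67, 36.80, 28.75], grand mean 33.800
SSB = Σnᵢ(x̄ᵢ−x̄)² = 303.033; SSW = ΣΣ(x−x̄ᵢ)² = 655.767
MSB = 303.033/2 = 151.5167; MSW = 655.767/27 = 24.2877
F = MSB/MSW = 6.2384
df = (2, 27)
p-value (upper-tail) = 0.00593
At α=0.05: p < α → reject H₀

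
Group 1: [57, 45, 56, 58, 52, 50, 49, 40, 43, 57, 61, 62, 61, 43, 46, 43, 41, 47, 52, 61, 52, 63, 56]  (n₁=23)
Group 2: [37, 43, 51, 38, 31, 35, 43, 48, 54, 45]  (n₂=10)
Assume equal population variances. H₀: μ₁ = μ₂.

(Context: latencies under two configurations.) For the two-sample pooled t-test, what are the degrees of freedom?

degrees of freedom = 31

df = n₁ + n₂ − 2 = 23 + 10 − 2 = 31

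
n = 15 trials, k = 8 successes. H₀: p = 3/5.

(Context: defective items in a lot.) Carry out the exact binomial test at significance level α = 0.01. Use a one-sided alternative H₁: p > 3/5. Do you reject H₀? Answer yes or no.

reject H₀: no

Exact binomial: n=15, k=8, p₀=3/5=0.6000
P(X≥8) from Σ C(n,i)·p₀^i·(1−p₀)^(n−i)
p-value (one-sided, H₁ greater) = 0.78690
At α=0.01: p ≥ α → fail to reject H₀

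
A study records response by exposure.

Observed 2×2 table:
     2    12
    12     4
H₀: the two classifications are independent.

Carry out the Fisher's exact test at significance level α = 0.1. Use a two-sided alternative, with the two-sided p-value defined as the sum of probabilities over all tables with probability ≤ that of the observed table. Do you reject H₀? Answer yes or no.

Margins: r₁=14, r₂=16, c₁=14, c₂=16, n=30
p_obs = C(14,2)·C(16,12)/C(30,14); sum pmf over tables with pmf ≤ p_obs
p-value (two-sided) = 0.00127
At α=0.1: p < α → reject H₀

reject H₀: yes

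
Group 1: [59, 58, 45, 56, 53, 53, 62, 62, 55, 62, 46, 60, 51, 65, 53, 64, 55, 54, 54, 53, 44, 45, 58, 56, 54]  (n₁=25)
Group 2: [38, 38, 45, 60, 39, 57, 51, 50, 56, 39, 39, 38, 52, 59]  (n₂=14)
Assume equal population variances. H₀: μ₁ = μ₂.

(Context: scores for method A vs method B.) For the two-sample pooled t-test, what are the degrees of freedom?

degrees of freedom = 37

df = n₁ + n₂ − 2 = 25 + 14 − 2 = 37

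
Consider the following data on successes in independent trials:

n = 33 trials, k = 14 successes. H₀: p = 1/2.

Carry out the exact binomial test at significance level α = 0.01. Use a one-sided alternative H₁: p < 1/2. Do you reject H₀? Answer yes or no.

reject H₀: no

Exact binomial: n=33, k=14, p₀=1/2=0.5000
P(X≤14) from Σ C(n,i)·p₀^i·(1−p₀)^(n−i)
p-value (one-sided, H₁ less) = 0.24343
At α=0.01: p ≥ α → fail to reject H₀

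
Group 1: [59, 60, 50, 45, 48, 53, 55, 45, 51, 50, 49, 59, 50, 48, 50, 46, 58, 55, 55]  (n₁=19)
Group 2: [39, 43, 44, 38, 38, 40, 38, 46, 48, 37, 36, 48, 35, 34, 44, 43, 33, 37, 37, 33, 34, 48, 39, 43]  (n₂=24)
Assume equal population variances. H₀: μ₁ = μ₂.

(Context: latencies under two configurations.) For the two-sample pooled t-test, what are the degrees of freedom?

df = n₁ + n₂ − 2 = 19 + 24 − 2 = 41

degrees of freedom = 41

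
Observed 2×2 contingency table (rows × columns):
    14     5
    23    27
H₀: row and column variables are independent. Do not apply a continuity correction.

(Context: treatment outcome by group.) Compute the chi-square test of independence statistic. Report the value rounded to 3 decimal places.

Row totals [19, 50], col totals [37, 32], n=69
χ² = (14−10.19)²/10.19 + (5−8.81)²/8.81 + (23−26.81)²/26.81 + (27−23.19)²/23.19 = 4.2431
df = 1

test statistic = 4.243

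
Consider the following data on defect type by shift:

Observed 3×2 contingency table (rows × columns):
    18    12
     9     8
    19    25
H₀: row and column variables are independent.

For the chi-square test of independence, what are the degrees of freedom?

df = (r−1)(c−1) = (3−1)·(2−1) = 2

degrees of freedom = 2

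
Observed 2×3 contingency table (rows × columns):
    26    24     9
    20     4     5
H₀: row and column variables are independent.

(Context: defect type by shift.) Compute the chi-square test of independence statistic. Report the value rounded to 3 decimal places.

Row totals [59, 29], col totals [46, 28, 14], n=88
χ² = (26−30.84)²/30.84 + (24−18.77)²/18.77 + (9−9.39)²/9.39 + (20−15.16)²/15.16 + (4−9.23)²/9.23 + (5−4.61)²/4.61 = 6.7708
df = 2

test statistic = 6.771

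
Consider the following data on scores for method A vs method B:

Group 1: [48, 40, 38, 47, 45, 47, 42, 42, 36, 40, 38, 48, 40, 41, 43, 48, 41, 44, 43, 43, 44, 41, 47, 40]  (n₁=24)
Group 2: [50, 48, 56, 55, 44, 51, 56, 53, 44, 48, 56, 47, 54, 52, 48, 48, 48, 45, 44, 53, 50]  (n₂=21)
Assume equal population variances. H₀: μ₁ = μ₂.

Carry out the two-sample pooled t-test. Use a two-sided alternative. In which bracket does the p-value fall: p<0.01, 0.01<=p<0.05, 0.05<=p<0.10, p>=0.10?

p-value bracket: p<0.01

x̄₁=42.750, s₁=3.467, n₁=24
x̄₂=50.000, s₂=4.087, n₂=21
s_p² = [23·3.467² + 20·4.087²]/43 = 14.1977
SE = √(s_p²·(1/24+1/21)) = 1.1259
t = (42.750−50.000)/1.1259 = -6.4393
df = 43
p-value (two-sided) = 0.00000
→ bracket: p<0.01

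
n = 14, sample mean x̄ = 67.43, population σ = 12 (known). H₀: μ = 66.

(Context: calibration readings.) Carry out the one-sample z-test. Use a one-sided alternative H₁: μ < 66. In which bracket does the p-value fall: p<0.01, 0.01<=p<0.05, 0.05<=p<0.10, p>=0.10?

p-value bracket: p>=0.10

SE = σ/√n = 12/√14 = 3.2071
z = (x̄−μ₀)/SE = (67.43−66)/3.2071 = 0.4459
p-value (one-sided, H₁ less) = 0.67216
→ bracket: p>=0.10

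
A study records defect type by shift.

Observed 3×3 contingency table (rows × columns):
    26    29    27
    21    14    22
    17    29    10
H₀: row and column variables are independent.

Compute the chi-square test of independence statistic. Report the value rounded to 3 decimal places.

Row totals [82, 57, 56], col totals [64, 72, 59], n=195
χ² = (26−26.91)²/26.91 + (29−30.28)²/30.28 + (27−24.81)²/24.81 + (21−18.71)²/18.71 + (14−21.05)²/21.05 + (22−17.25)²/17.25 + (17−18.38)²/18.38 + (29−20.68)²/20.68 + (10−16.94)²/16.94 = 10.5277
df = 4

test statistic = 10.528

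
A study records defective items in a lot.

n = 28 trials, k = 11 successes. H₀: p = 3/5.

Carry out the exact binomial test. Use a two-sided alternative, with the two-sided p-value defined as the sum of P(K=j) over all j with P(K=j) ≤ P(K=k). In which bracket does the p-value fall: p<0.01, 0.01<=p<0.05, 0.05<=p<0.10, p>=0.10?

Exact binomial: n=28, k=11, p₀=3/5=0.6000
P(X=j) = C(n,j)·p₀^j·(1−p₀)^(n−j); p = Σ P(X=j) over j with P(X=j) ≤ P(X=11)
p-value (two-sided) = 0.03265
→ bracket: 0.01<=p<0.05

p-value bracket: 0.01<=p<0.05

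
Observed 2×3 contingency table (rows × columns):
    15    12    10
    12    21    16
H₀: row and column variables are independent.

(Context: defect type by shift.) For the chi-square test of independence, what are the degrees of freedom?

degrees of freedom = 2

df = (r−1)(c−1) = (2−1)·(3−1) = 2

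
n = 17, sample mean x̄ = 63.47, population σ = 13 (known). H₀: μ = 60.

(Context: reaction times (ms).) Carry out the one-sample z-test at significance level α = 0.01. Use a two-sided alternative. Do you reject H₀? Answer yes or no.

SE = σ/√n = 13/√17 = 3.1530
z = (x̄−μ₀)/SE = (63.47−60)/3.1530 = 1.1006
p-value (two-sided) = 0.27109
At α=0.01: p ≥ α → fail to reject H₀

reject H₀: no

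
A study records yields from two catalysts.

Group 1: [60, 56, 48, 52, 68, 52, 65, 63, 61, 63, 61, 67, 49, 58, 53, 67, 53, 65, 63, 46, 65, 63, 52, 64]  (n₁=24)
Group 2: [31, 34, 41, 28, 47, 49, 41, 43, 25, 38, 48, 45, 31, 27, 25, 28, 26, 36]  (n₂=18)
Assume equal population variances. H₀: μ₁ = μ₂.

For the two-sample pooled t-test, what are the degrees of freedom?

degrees of freedom = 40

df = n₁ + n₂ − 2 = 24 + 18 − 2 = 40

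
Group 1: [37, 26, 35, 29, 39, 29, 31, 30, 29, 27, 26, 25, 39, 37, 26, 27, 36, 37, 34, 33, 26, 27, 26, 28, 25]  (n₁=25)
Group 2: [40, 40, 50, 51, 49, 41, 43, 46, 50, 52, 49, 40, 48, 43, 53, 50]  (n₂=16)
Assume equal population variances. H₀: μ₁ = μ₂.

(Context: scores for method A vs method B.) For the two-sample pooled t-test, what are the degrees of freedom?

df = n₁ + n₂ − 2 = 25 + 16 − 2 = 39

degrees of freedom = 39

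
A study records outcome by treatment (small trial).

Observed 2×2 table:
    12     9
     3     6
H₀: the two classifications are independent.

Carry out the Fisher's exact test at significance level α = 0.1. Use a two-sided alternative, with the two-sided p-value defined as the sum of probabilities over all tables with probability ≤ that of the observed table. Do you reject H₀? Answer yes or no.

Margins: r₁=21, r₂=9, c₁=15, c₂=15, n=30
p_obs = C(21,12)·C(9,3)/C(30,15); sum pmf over tables with pmf ≤ p_obs
p-value (two-sided) = 0.42699
At α=0.1: p ≥ α → fail to reject H₀

reject H₀: no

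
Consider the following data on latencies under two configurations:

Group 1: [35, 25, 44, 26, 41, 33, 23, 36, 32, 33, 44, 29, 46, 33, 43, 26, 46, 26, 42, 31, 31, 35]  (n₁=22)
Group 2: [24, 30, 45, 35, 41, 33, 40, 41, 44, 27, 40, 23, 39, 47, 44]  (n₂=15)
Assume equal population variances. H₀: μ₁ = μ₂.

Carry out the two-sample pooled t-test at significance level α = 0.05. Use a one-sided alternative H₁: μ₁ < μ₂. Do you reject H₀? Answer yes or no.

x̄₁=34.545, s₁=7.321, n₁=22
x̄₂=36.867, s₂=7.791, n₂=15
s_p² = [21·7.321² + 14·7.791²]/35 = 56.4339
SE = √(s_p²·(1/22+1/15)) = 2.5154
t = (34.545−36.867)/2.5154 = -0.9228
df = 35
p-value (one-sided, H₁ less) = 0.18122
At α=0.05: p ≥ α → fail to reject H₀

reject H₀: no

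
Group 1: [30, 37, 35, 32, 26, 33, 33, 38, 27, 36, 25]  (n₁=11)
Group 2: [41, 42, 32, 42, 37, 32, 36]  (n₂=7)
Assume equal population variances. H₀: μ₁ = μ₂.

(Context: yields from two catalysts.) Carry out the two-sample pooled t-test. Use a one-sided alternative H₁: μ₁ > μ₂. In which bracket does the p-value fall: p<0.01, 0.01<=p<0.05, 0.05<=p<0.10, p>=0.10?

p-value bracket: p>=0.10

x̄₁=32.000, s₁=4.494, n₁=11
x̄₂=37.429, s₂=4.392, n₂=7
s_p² = [10·4.494² + 6·4.392²]/16 = 19.8571
SE = √(s_p²·(1/11+1/7)) = 2.1545
t = (32.000−37.429)/2.1545 = -2.5196
df = 16
p-value (one-sided, H₁ greater) = 0.98862
→ bracket: p>=0.10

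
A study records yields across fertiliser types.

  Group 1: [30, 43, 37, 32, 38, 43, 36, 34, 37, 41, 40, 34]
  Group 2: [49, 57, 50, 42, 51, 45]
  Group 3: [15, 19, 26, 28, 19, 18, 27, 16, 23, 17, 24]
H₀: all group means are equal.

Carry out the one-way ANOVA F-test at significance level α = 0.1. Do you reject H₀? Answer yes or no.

reject H₀: yes

Group means [37.08, 49.00, 21.09], grand mean 33.483
SSB = Σnᵢ(x̄ᵢ−x̄)² = 3289.416; SSW = ΣΣ(x−x̄ᵢ)² = 541.826
MSB = 3289.416/2 = 1644.7078; MSW = 541.826/26 = 20.8395
F = MSB/MSW = 78.9228
df = (2, 26)
p-value (upper-tail) = 0.00000
At α=0.1: p < α → reject H₀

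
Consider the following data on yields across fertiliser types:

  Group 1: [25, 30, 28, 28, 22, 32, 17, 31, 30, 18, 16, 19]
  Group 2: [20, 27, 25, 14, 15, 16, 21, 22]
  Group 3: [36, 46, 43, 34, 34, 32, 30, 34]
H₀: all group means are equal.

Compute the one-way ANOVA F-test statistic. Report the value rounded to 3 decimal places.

test statistic = 18.418

Group means [24.67, 20.00, 36.12], grand mean 26.607
SSB = Σnᵢ(x̄ᵢ−x̄)² = 1119.137; SSW = ΣΣ(x−x̄ᵢ)² = 759.542
MSB = 1119.137/2 = 559.5685; MSW = 759.542/25 = 30.3817
F = MSB/MSW = 18.4180
df = (2, 25)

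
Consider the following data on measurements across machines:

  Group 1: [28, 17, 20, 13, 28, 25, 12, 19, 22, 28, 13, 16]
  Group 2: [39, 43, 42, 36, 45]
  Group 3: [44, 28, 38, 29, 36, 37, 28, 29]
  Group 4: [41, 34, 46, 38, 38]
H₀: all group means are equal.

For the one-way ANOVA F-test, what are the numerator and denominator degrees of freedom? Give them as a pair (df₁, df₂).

k = 4 groups, N = 30 total
df = (k−1, N−k) = (4−1, 30−4) = (3, 26)

degrees of freedom = [3, 26]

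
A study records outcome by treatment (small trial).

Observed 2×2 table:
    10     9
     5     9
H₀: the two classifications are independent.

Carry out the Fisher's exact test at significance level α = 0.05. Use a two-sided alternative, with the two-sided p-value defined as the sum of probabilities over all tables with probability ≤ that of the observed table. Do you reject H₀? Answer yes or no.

Margins: r₁=19, r₂=14, c₁=15, c₂=18, n=33
p_obs = C(19,10)·C(14,5)/C(33,15); sum pmf over tables with pmf ≤ p_obs
p-value (two-sided) = 0.48242
At α=0.05: p ≥ α → fail to reject H₀

reject H₀: no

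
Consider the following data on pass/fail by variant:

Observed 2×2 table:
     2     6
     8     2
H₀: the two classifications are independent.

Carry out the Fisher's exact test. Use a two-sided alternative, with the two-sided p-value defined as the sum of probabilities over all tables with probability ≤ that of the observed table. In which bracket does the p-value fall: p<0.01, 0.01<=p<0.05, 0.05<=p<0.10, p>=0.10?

Margins: r₁=8, r₂=10, c₁=10, c₂=8, n=18
p_obs = C(8,2)·C(10,8)/C(18,10); sum pmf over tables with pmf ≤ p_obs
p-value (two-sided) = 0.05361
→ bracket: 0.05<=p<0.10

p-value bracket: 0.05<=p<0.10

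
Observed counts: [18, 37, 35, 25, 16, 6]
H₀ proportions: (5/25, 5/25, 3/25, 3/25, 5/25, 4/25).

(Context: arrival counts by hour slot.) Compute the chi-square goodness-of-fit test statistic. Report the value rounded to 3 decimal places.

n = 137; E_i = n·p_i = [27.40, 27.40, 16.44, 16.44, 27.40, 21.92]
χ² = (18−27.40)²/27.40 + (37−27.40)²/27.40 + (35−16.44)²/16.44 + (25−16.44)²/16.44 + (16−27.40)²/27.40 + (6−21.92)²/21.92 = 48.3041
df = 5

test statistic = 48.304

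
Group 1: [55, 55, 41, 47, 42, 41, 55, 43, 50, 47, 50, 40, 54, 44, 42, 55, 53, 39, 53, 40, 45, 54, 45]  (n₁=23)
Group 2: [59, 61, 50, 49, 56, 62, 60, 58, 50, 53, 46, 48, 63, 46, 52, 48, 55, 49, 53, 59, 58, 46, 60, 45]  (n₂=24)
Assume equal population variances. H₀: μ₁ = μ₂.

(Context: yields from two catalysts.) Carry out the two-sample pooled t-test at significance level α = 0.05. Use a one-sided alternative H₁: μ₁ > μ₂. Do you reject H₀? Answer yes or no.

reject H₀: no

x̄₁=47.391, s₁=5.868, n₁=23
x̄₂=53.583, s₂=5.830, n₂=24
s_p² = [22·5.868² + 23·5.830²]/45 = 34.2069
SE = √(s_p²·(1/23+1/24)) = 1.7066
t = (47.391−53.583)/1.7066 = -3.6282
df = 45
p-value (one-sided, H₁ greater) = 0.99964
At α=0.05: p ≥ α → fail to reject H₀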